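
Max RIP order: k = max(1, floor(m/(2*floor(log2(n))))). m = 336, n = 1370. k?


floor(log2(1370)) = 10.
2*10 = 20.
m/(2*floor(log2(n))) = 336/20 ≈ 16.8.
floor = 16.
k = max(1, 16) = 16.

16


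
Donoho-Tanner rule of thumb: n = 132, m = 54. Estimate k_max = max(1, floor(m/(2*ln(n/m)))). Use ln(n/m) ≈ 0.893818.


n/m = 132/54 = 22/9.
ln(n/m) ≈ 0.893818.
2*ln(n/m) ≈ 1.787636.
m/(2*ln(n/m)) ≈ 54/1.787636 ≈ 30.2075.
floor = 30.
k_max = max(1, 30) = 30.

30


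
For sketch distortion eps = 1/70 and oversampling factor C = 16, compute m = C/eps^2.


1/eps = 70.
(1/eps)^2 = 4900.
m = 16*4900 = 78400.

78400


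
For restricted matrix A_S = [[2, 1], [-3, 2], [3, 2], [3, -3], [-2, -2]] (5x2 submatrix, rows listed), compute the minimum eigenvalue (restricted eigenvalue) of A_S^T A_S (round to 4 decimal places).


A_S^T A_S = [[35, -3], [-3, 22]].
trace = 57.
det = 761.
disc = trace^2 - 4*det = 3249 - 4*761 = 205.
sqrt(205) ≈ 14.317821.
lam_min = (57 - sqrt(205))/2 ≈ (57 - 14.317821)/2 = 21.3410895 ≈ 21.3411.

21.3411


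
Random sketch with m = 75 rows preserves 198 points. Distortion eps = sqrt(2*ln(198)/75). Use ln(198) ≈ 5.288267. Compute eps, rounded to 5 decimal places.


ln(198) ≈ 5.288267.
2*ln(N)/m ≈ 2*5.288267/75 ≈ 0.14102045.
eps = sqrt(0.14102045) ≈ 0.3755269 ≈ 0.37553.

0.37553


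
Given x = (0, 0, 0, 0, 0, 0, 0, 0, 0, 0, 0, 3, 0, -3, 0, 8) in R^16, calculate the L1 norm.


Non-zero entries: [(11, 3), (13, -3), (15, 8)]
Absolute values: [3, 3, 8]
||x||_1 = sum = 14.

14


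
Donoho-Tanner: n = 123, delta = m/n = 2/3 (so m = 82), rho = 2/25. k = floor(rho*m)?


m = 2/3*123 = 82.
rho = 2/25.
rho*m = 2/25*82 = 6.56.
k = floor(6.56) = 6.

6


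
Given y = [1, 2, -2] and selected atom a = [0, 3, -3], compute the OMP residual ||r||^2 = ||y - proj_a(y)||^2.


a^T a = 18.
a^T y = 12.
coeff = 12/18 = 2/3.
||r||^2 = 1.

1


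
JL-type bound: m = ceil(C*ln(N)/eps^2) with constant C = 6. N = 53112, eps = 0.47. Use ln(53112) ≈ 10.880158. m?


ln(53112) ≈ 10.880158.
eps^2 = 0.47^2 = 0.2209.
C*ln(N)/eps^2 ≈ 6*10.880158/0.2209 ≈ 295.5226.
m = ceil(295.5226) = 296.

296


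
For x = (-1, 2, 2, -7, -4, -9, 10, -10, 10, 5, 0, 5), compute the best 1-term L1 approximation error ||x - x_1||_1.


Sorted |x_i| descending: [10, 10, 10, 9, 7, 5, 5, 4, 2, 2, 1, 0]
Keep top 1: [10]
Tail entries: [10, 10, 9, 7, 5, 5, 4, 2, 2, 1, 0]
L1 error = sum of tail = 55.

55


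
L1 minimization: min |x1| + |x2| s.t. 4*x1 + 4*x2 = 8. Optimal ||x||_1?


Axis intercepts:
  x1 = 2, x2 = 0: L1 = 2
  x1 = 0, x2 = 2: L1 = 2
x* = (2, 0)
||x*||_1 = 2.

2


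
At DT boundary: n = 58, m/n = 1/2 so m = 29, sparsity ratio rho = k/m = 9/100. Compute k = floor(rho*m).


m = 1/2*58 = 29.
rho = 9/100.
rho*m = 9/100*29 = 2.61.
k = floor(2.61) = 2.

2


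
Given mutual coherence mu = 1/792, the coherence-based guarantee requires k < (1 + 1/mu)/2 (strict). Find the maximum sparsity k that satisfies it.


1/mu = 792.
1 + 1/mu = 793.
(1 + 1/mu)/2 = 396.5 is not an integer, so k_max = floor(396.5) = 396.

396


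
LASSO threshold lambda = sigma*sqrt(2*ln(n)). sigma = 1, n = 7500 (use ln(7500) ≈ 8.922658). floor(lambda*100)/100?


ln(7500) ≈ 8.922658.
2*ln(n) ≈ 17.845316.
sqrt(2*ln(n)) ≈ sqrt(17.845316) ≈ 4.224372.
lambda ≈ 1*4.224372 = 4.224372.
floor(lambda*100)/100 = 4.22.

4.22


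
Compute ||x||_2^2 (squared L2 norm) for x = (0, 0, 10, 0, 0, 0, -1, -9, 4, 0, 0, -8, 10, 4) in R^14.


Non-zero entries: [(2, 10), (6, -1), (7, -9), (8, 4), (11, -8), (12, 10), (13, 4)]
Squares: [100, 1, 81, 16, 64, 100, 16]
||x||_2^2 = sum = 378.

378


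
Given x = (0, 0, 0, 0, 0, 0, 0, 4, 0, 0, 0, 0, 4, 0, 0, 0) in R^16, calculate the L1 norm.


Non-zero entries: [(7, 4), (12, 4)]
Absolute values: [4, 4]
||x||_1 = sum = 8.

8


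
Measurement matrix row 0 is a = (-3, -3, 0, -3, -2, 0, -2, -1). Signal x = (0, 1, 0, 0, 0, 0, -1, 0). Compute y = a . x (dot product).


Non-zero terms: ['-3*1', '-2*-1']
Products: [-3, 2]
y = sum = -1.

-1


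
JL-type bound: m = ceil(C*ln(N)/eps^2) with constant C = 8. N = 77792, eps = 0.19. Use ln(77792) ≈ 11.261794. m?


ln(77792) ≈ 11.261794.
eps^2 = 0.19^2 = 0.0361.
C*ln(N)/eps^2 ≈ 8*11.261794/0.0361 ≈ 2495.6884.
m = ceil(2495.6884) = 2496.

2496


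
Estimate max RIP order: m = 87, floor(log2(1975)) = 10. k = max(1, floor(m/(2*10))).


floor(log2(1975)) = 10.
2*10 = 20.
m/(2*floor(log2(n))) = 87/20 ≈ 4.35.
floor = 4.
k = max(1, 4) = 4.

4


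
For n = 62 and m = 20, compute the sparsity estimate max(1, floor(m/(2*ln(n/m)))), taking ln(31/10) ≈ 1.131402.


n/m = 62/20 = 31/10.
ln(n/m) ≈ 1.131402.
2*ln(n/m) ≈ 2.262804.
m/(2*ln(n/m)) ≈ 20/2.262804 ≈ 8.8386.
floor = 8.
k_max = max(1, 8) = 8.

8


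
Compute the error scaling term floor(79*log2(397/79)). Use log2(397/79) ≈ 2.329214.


log2(n/k) = log2(397/79) ≈ 2.329214.
k*log2(n/k) ≈ 79*2.329214 = 184.007906.
floor(184.007906) = 184.

184


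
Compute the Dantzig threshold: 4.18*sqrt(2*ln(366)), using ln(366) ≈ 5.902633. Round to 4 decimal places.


ln(366) ≈ 5.902633.
2*ln(n) ≈ 11.805266.
sqrt(2*ln(n)) ≈ sqrt(11.805266) ≈ 3.435879.
threshold ≈ 4.18*3.435879 = 14.36197422 ≈ 14.3620.

14.3620


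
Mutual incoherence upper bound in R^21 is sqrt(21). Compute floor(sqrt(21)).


4^2 = 16 <= 21 < 25 = 5^2, so 4 <= sqrt(21) < 5.
floor(sqrt(21)) = 4.

4


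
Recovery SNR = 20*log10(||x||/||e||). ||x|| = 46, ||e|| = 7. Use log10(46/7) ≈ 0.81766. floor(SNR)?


||x||/||e|| = 46/7.
log10(46/7) ≈ 0.81766.
20*log10(||x||/||e||) ≈ 20*0.81766 = 16.3532.
floor(16.3532) = 16.

16


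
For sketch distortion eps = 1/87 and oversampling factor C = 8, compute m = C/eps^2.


1/eps = 87.
(1/eps)^2 = 7569.
m = 8*7569 = 60552.

60552


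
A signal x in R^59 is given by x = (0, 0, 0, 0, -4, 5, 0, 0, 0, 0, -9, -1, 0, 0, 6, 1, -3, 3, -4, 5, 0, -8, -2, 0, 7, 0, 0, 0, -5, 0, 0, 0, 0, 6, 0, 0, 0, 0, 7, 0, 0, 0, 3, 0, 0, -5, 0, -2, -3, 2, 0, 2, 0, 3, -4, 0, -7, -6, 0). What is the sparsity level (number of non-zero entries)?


Non-zero positions: [4, 5, 10, 11, 14, 15, 16, 17, 18, 19, 21, 22, 24, 28, 33, 38, 42, 45, 47, 48, 49, 51, 53, 54, 56, 57].
Sparsity = 26.

26


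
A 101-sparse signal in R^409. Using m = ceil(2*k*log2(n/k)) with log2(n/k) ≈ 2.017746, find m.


log2(n/k) = log2(409/101) ≈ 2.017746.
2*k*log2(n/k) ≈ 2*101*2.017746 = 407.584692.
m = ceil(407.584692) = 408.

408


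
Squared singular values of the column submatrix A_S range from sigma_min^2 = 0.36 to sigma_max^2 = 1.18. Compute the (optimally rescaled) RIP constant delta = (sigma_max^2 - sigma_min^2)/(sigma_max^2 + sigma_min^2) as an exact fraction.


lambda_max - lambda_min = 1.18 - 0.36 = 0.82.
lambda_max + lambda_min = 1.18 + 0.36 = 1.54.
delta = 0.82/1.54 = 82/154 = 41/77.

41/77


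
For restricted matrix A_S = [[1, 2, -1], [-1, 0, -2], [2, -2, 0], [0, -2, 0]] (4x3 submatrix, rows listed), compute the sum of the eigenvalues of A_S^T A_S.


Sum of eigenvalues of A_S^T A_S = trace(A_S^T A_S) = sum of squared column norms of A_S.
A_S^T A_S diagonal: [6, 12, 5].
trace = 6 + 12 + 5 = 23.

23


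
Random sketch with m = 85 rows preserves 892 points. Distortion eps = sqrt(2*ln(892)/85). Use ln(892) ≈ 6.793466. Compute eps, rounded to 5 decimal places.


ln(892) ≈ 6.793466.
2*ln(N)/m ≈ 2*6.793466/85 ≈ 0.15984626.
eps = sqrt(0.15984626) ≈ 0.3998078 ≈ 0.39981.

0.39981


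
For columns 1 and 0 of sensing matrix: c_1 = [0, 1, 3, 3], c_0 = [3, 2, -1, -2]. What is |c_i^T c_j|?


Inner product: 0*3 + 1*2 + 3*-1 + 3*-2
Products: [0, 2, -3, -6]
Sum = -7.
|dot| = 7.

7


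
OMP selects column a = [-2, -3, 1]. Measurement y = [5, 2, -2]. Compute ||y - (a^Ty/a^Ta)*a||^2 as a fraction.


a^T a = 14.
a^T y = -18.
coeff = -18/14 = -9/7.
||r||^2 = 69/7.

69/7


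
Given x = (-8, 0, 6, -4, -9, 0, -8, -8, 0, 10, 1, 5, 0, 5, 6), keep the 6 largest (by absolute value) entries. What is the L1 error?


Sorted |x_i| descending: [10, 9, 8, 8, 8, 6, 6, 5, 5, 4, 1, 0, 0, 0, 0]
Keep top 6: [10, 9, 8, 8, 8, 6]
Tail entries: [6, 5, 5, 4, 1, 0, 0, 0, 0]
L1 error = sum of tail = 21.

21


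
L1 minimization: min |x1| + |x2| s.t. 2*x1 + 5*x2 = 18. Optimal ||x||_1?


Axis intercepts:
  x1 = 9, x2 = 0: L1 = 9
  x1 = 0, x2 = 18/5: L1 = 18/5
x* = (0, 18/5)
||x*||_1 = 18/5.

18/5


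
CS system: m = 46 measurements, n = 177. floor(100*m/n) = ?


100*m/n = 100*46/177 ≈ 25.9887.
floor = 25.

25


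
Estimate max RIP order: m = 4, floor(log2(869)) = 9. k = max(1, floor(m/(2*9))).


floor(log2(869)) = 9.
2*9 = 18.
m/(2*floor(log2(n))) = 4/18 ≈ 0.2222.
floor = 0.
k = max(1, 0) = 1.

1


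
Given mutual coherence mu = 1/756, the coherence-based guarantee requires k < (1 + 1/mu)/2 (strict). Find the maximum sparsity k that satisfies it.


1/mu = 756.
1 + 1/mu = 757.
(1 + 1/mu)/2 = 378.5 is not an integer, so k_max = floor(378.5) = 378.

378


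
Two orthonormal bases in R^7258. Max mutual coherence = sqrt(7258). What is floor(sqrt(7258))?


85^2 = 7225 <= 7258 < 7396 = 86^2, so 85 <= sqrt(7258) < 86.
floor(sqrt(7258)) = 85.

85


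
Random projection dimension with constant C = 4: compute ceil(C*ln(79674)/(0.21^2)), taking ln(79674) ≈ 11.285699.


ln(79674) ≈ 11.285699.
eps^2 = 0.21^2 = 0.0441.
C*ln(N)/eps^2 ≈ 4*11.285699/0.0441 ≈ 1023.6462.
m = ceil(1023.6462) = 1024.

1024


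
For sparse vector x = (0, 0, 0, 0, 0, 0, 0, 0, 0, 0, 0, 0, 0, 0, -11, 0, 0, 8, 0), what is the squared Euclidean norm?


Non-zero entries: [(14, -11), (17, 8)]
Squares: [121, 64]
||x||_2^2 = sum = 185.

185


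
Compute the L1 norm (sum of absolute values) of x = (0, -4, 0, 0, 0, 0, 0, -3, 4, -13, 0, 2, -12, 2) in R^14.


Non-zero entries: [(1, -4), (7, -3), (8, 4), (9, -13), (11, 2), (12, -12), (13, 2)]
Absolute values: [4, 3, 4, 13, 2, 12, 2]
||x||_1 = sum = 40.

40


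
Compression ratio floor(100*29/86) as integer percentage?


100*m/n = 100*29/86 ≈ 33.7209.
floor = 33.

33


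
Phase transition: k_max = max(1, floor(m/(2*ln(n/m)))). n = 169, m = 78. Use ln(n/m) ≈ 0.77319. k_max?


n/m = 169/78 = 13/6.
ln(n/m) ≈ 0.77319.
2*ln(n/m) ≈ 1.54638.
m/(2*ln(n/m)) ≈ 78/1.54638 ≈ 50.4404.
floor = 50.
k_max = max(1, 50) = 50.

50


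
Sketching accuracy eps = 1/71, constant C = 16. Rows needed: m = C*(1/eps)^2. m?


1/eps = 71.
(1/eps)^2 = 5041.
m = 16*5041 = 80656.

80656


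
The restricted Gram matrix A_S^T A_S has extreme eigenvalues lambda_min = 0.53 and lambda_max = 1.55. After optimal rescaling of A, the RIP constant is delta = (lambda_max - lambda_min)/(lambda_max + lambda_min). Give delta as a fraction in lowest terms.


lambda_max - lambda_min = 1.55 - 0.53 = 1.02.
lambda_max + lambda_min = 1.55 + 0.53 = 2.08.
delta = 1.02/2.08 = 102/208 = 51/104.

51/104


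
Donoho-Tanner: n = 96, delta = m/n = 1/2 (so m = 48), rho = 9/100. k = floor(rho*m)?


m = 1/2*96 = 48.
rho = 9/100.
rho*m = 9/100*48 = 4.32.
k = floor(4.32) = 4.

4


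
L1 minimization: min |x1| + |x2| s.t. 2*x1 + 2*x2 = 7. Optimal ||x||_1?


Axis intercepts:
  x1 = 7/2, x2 = 0: L1 = 7/2
  x1 = 0, x2 = 7/2: L1 = 7/2
x* = (7/2, 0)
||x*||_1 = 7/2.

7/2


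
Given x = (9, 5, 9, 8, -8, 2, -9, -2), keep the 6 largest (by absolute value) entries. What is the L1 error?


Sorted |x_i| descending: [9, 9, 9, 8, 8, 5, 2, 2]
Keep top 6: [9, 9, 9, 8, 8, 5]
Tail entries: [2, 2]
L1 error = sum of tail = 4.

4


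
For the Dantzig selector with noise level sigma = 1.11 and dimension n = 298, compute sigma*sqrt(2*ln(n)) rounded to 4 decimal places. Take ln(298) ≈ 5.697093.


ln(298) ≈ 5.697093.
2*ln(n) ≈ 11.394186.
sqrt(2*ln(n)) ≈ sqrt(11.394186) ≈ 3.375528.
threshold ≈ 1.11*3.375528 = 3.74683608 ≈ 3.7468.

3.7468


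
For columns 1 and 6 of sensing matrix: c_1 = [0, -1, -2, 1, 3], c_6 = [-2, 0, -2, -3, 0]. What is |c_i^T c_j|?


Inner product: 0*-2 + -1*0 + -2*-2 + 1*-3 + 3*0
Products: [0, 0, 4, -3, 0]
Sum = 1.
|dot| = 1.

1


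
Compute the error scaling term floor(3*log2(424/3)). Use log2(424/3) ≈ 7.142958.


log2(n/k) = log2(424/3) ≈ 7.142958.
k*log2(n/k) ≈ 3*7.142958 = 21.428874.
floor(21.428874) = 21.

21


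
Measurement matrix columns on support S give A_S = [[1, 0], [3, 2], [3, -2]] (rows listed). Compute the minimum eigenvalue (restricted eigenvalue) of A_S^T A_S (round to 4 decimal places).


A_S^T A_S = [[19, 0], [0, 8]].
trace = 27.
det = 152.
disc = trace^2 - 4*det = 729 - 4*152 = 121.
sqrt(121) = 11.
lam_min = (27 - 11)/2 = 8 = 8.0000.

8.0000


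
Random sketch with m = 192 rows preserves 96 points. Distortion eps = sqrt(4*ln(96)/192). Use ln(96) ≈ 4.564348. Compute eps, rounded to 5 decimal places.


ln(96) ≈ 4.564348.
4*ln(N)/m ≈ 4*4.564348/192 ≈ 0.09509058.
eps = sqrt(0.09509058) ≈ 0.3083676 ≈ 0.30837.

0.30837


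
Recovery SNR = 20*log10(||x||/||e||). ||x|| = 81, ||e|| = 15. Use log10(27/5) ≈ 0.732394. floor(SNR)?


||x||/||e|| = 81/15 = 27/5.
log10(27/5) ≈ 0.732394.
20*log10(||x||/||e||) ≈ 20*0.732394 = 14.64788.
floor(14.64788) = 14.

14


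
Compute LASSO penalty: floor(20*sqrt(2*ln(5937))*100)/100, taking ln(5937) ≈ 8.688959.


ln(5937) ≈ 8.688959.
2*ln(n) ≈ 17.377918.
sqrt(2*ln(n)) ≈ sqrt(17.377918) ≈ 4.168683.
lambda ≈ 20*4.168683 = 83.37366.
floor(lambda*100)/100 = 83.37.

83.37


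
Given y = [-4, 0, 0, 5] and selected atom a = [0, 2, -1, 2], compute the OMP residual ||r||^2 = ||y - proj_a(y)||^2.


a^T a = 9.
a^T y = 10.
coeff = 10/9 = 10/9.
||r||^2 = 269/9.

269/9


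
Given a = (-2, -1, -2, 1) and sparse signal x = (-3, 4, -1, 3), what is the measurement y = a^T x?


Non-zero terms: ['-2*-3', '-1*4', '-2*-1', '1*3']
Products: [6, -4, 2, 3]
y = sum = 7.

7


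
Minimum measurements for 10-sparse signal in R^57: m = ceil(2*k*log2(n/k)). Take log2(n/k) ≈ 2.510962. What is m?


log2(n/k) = log2(57/10) ≈ 2.510962.
2*k*log2(n/k) ≈ 2*10*2.510962 = 50.21924.
m = ceil(50.21924) = 51.

51


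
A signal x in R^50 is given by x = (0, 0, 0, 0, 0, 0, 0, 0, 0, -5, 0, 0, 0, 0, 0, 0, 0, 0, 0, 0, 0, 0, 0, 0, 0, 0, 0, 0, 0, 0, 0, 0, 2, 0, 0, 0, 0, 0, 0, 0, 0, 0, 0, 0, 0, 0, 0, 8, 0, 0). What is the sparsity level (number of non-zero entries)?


Non-zero positions: [9, 32, 47].
Sparsity = 3.

3


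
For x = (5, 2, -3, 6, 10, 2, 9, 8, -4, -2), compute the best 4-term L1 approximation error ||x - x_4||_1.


Sorted |x_i| descending: [10, 9, 8, 6, 5, 4, 3, 2, 2, 2]
Keep top 4: [10, 9, 8, 6]
Tail entries: [5, 4, 3, 2, 2, 2]
L1 error = sum of tail = 18.

18


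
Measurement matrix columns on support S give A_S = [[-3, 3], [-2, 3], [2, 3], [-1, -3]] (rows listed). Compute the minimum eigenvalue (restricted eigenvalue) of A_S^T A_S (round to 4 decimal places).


A_S^T A_S = [[18, -6], [-6, 36]].
trace = 54.
det = 612.
disc = trace^2 - 4*det = 2916 - 4*612 = 468.
sqrt(468) ≈ 21.633308.
lam_min = (54 - sqrt(468))/2 ≈ (54 - 21.633308)/2 = 16.183346 ≈ 16.1833.

16.1833


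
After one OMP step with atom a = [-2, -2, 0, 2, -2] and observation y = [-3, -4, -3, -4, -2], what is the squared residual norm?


a^T a = 16.
a^T y = 10.
coeff = 10/16 = 5/8.
||r||^2 = 191/4.

191/4


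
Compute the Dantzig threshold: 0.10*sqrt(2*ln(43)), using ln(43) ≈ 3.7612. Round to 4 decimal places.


ln(43) ≈ 3.7612.
2*ln(n) ≈ 7.5224.
sqrt(2*ln(n)) ≈ sqrt(7.5224) ≈ 2.742699.
threshold ≈ 0.10*2.742699 = 0.2742699 ≈ 0.2743.

0.2743


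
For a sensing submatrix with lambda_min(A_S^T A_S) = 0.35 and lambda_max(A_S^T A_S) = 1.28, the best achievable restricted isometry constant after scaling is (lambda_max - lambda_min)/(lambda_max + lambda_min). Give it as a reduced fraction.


lambda_max - lambda_min = 1.28 - 0.35 = 0.93.
lambda_max + lambda_min = 1.28 + 0.35 = 1.63.
delta = 0.93/1.63 = 93/163.

93/163


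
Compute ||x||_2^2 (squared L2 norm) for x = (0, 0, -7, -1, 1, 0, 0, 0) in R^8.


Non-zero entries: [(2, -7), (3, -1), (4, 1)]
Squares: [49, 1, 1]
||x||_2^2 = sum = 51.

51


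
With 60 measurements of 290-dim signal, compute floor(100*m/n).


100*m/n = 100*60/290 ≈ 20.6897.
floor = 20.

20


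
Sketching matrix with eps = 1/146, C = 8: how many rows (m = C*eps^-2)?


1/eps = 146.
(1/eps)^2 = 21316.
m = 8*21316 = 170528.

170528


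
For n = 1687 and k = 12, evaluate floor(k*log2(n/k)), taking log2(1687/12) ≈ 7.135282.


log2(n/k) = log2(1687/12) ≈ 7.135282.
k*log2(n/k) ≈ 12*7.135282 = 85.623384.
floor(85.623384) = 85.

85


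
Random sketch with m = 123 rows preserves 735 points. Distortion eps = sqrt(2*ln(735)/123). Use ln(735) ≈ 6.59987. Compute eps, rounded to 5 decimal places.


ln(735) ≈ 6.59987.
2*ln(N)/m ≈ 2*6.59987/123 ≈ 0.10731496.
eps = sqrt(0.10731496) ≈ 0.3275896 ≈ 0.32759.

0.32759


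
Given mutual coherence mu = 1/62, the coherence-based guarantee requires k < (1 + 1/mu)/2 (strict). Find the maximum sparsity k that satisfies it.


1/mu = 62.
1 + 1/mu = 63.
(1 + 1/mu)/2 = 31.5 is not an integer, so k_max = floor(31.5) = 31.

31


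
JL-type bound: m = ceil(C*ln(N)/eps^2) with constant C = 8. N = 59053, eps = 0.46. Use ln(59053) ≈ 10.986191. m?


ln(59053) ≈ 10.986191.
eps^2 = 0.46^2 = 0.2116.
C*ln(N)/eps^2 ≈ 8*10.986191/0.2116 ≈ 415.3569.
m = ceil(415.3569) = 416.

416


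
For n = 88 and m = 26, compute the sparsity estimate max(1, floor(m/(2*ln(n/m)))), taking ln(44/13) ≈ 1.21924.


n/m = 88/26 = 44/13.
ln(n/m) ≈ 1.21924.
2*ln(n/m) ≈ 2.43848.
m/(2*ln(n/m)) ≈ 26/2.43848 ≈ 10.6624.
floor = 10.
k_max = max(1, 10) = 10.

10


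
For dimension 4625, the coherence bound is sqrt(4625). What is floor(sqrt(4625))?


68^2 = 4624 <= 4625 < 4761 = 69^2, so 68 <= sqrt(4625) < 69.
floor(sqrt(4625)) = 68.

68


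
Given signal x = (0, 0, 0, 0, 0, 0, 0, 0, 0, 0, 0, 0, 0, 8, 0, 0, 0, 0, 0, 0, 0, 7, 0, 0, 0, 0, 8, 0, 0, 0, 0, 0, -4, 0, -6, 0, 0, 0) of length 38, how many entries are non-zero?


Non-zero positions: [13, 21, 26, 32, 34].
Sparsity = 5.

5


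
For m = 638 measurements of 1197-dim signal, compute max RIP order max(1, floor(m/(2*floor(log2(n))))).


floor(log2(1197)) = 10.
2*10 = 20.
m/(2*floor(log2(n))) = 638/20 ≈ 31.9.
floor = 31.
k = max(1, 31) = 31.

31


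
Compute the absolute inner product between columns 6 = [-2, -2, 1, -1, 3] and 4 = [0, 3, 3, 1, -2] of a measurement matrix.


Inner product: -2*0 + -2*3 + 1*3 + -1*1 + 3*-2
Products: [0, -6, 3, -1, -6]
Sum = -10.
|dot| = 10.

10


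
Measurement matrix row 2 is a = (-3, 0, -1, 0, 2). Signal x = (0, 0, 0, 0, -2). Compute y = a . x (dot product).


Non-zero terms: ['2*-2']
Products: [-4]
y = sum = -4.

-4


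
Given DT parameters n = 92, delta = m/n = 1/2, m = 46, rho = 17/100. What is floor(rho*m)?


m = 1/2*92 = 46.
rho = 17/100.
rho*m = 17/100*46 = 7.82.
k = floor(7.82) = 7.

7


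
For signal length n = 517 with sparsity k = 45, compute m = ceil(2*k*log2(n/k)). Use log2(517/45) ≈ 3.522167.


log2(n/k) = log2(517/45) ≈ 3.522167.
2*k*log2(n/k) ≈ 2*45*3.522167 = 316.99503.
m = ceil(316.99503) = 317.

317


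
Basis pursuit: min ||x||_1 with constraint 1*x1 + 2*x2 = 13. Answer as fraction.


Axis intercepts:
  x1 = 13, x2 = 0: L1 = 13
  x1 = 0, x2 = 13/2: L1 = 13/2
x* = (0, 13/2)
||x*||_1 = 13/2.

13/2


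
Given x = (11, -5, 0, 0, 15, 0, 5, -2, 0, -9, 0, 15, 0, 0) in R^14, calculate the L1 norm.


Non-zero entries: [(0, 11), (1, -5), (4, 15), (6, 5), (7, -2), (9, -9), (11, 15)]
Absolute values: [11, 5, 15, 5, 2, 9, 15]
||x||_1 = sum = 62.

62


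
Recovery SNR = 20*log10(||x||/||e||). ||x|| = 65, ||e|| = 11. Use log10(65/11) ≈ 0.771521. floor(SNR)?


||x||/||e|| = 65/11.
log10(65/11) ≈ 0.771521.
20*log10(||x||/||e||) ≈ 20*0.771521 = 15.43042.
floor(15.43042) = 15.

15


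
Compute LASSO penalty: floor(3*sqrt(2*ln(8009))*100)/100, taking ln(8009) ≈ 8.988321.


ln(8009) ≈ 8.988321.
2*ln(n) ≈ 17.976642.
sqrt(2*ln(n)) ≈ sqrt(17.976642) ≈ 4.239887.
lambda ≈ 3*4.239887 = 12.719661.
floor(lambda*100)/100 = 12.71.

12.71


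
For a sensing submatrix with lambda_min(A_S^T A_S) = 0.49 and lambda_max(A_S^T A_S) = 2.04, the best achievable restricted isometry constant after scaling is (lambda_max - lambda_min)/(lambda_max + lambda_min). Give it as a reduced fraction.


lambda_max - lambda_min = 2.04 - 0.49 = 1.55.
lambda_max + lambda_min = 2.04 + 0.49 = 2.53.
delta = 1.55/2.53 = 155/253.

155/253


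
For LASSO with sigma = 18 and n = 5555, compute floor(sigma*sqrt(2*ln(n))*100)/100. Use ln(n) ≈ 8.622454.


ln(5555) ≈ 8.622454.
2*ln(n) ≈ 17.244908.
sqrt(2*ln(n)) ≈ sqrt(17.244908) ≈ 4.152699.
lambda ≈ 18*4.152699 = 74.748582.
floor(lambda*100)/100 = 74.74.

74.74


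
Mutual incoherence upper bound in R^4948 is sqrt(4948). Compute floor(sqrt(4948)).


70^2 = 4900 <= 4948 < 5041 = 71^2, so 70 <= sqrt(4948) < 71.
floor(sqrt(4948)) = 70.

70


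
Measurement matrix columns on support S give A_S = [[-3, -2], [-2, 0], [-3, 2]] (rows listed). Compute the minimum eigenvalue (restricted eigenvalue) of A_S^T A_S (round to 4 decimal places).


A_S^T A_S = [[22, 0], [0, 8]].
trace = 30.
det = 176.
disc = trace^2 - 4*det = 900 - 4*176 = 196.
sqrt(196) = 14.
lam_min = (30 - 14)/2 = 8 = 8.0000.

8.0000


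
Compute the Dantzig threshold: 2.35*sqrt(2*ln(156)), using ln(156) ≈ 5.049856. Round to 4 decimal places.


ln(156) ≈ 5.049856.
2*ln(n) ≈ 10.099712.
sqrt(2*ln(n)) ≈ sqrt(10.099712) ≈ 3.178004.
threshold ≈ 2.35*3.178004 = 7.4683094 ≈ 7.4683.

7.4683


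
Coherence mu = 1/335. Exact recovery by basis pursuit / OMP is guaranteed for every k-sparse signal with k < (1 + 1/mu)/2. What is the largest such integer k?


1/mu = 335.
1 + 1/mu = 336.
(1 + 1/mu)/2 = 168 is an integer and the inequality is strict, so k_max = 168 - 1 = 167.

167


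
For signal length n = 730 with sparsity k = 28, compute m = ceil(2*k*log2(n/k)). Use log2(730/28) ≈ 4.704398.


log2(n/k) = log2(730/28) ≈ 4.704398.
2*k*log2(n/k) ≈ 2*28*4.704398 = 263.446288.
m = ceil(263.446288) = 264.

264


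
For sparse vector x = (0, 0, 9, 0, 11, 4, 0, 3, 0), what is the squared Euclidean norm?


Non-zero entries: [(2, 9), (4, 11), (5, 4), (7, 3)]
Squares: [81, 121, 16, 9]
||x||_2^2 = sum = 227.

227


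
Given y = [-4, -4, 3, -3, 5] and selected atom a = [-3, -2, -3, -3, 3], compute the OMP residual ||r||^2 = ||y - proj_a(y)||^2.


a^T a = 40.
a^T y = 35.
coeff = 35/40 = 7/8.
||r||^2 = 355/8.

355/8


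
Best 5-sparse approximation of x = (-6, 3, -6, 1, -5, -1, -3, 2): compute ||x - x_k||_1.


Sorted |x_i| descending: [6, 6, 5, 3, 3, 2, 1, 1]
Keep top 5: [6, 6, 5, 3, 3]
Tail entries: [2, 1, 1]
L1 error = sum of tail = 4.

4


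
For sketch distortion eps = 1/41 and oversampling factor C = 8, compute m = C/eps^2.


1/eps = 41.
(1/eps)^2 = 1681.
m = 8*1681 = 13448.

13448


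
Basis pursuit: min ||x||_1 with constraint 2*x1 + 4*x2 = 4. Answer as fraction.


Axis intercepts:
  x1 = 2, x2 = 0: L1 = 2
  x1 = 0, x2 = 1: L1 = 1
x* = (0, 1)
||x*||_1 = 1.

1


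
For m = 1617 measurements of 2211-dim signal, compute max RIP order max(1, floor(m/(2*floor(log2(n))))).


floor(log2(2211)) = 11.
2*11 = 22.
m/(2*floor(log2(n))) = 1617/22 ≈ 73.5.
floor = 73.
k = max(1, 73) = 73.

73


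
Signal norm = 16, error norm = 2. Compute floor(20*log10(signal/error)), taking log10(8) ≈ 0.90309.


||x||/||e|| = 16/2 = 8.
log10(8) ≈ 0.90309.
20*log10(||x||/||e||) ≈ 20*0.90309 = 18.0618.
floor(18.0618) = 18.

18


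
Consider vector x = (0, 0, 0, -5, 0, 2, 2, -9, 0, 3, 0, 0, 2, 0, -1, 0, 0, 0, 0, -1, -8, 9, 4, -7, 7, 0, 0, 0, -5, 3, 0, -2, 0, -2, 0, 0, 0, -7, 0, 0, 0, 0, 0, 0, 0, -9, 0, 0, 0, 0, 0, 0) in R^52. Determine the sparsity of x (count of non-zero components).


Non-zero positions: [3, 5, 6, 7, 9, 12, 14, 19, 20, 21, 22, 23, 24, 28, 29, 31, 33, 37, 45].
Sparsity = 19.

19


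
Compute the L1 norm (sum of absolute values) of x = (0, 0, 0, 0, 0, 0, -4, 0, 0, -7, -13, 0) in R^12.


Non-zero entries: [(6, -4), (9, -7), (10, -13)]
Absolute values: [4, 7, 13]
||x||_1 = sum = 24.

24


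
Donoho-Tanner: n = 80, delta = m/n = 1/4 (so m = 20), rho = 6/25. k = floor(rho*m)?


m = 1/4*80 = 20.
rho = 6/25.
rho*m = 6/25*20 = 4.8.
k = floor(4.8) = 4.

4


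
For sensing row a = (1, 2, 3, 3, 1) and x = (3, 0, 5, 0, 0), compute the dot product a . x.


Non-zero terms: ['1*3', '3*5']
Products: [3, 15]
y = sum = 18.

18


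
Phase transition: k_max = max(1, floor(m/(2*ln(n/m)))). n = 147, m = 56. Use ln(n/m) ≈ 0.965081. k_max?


n/m = 147/56 = 21/8.
ln(n/m) ≈ 0.965081.
2*ln(n/m) ≈ 1.930162.
m/(2*ln(n/m)) ≈ 56/1.930162 ≈ 29.0131.
floor = 29.
k_max = max(1, 29) = 29.

29


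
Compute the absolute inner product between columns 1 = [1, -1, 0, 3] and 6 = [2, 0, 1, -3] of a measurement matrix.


Inner product: 1*2 + -1*0 + 0*1 + 3*-3
Products: [2, 0, 0, -9]
Sum = -7.
|dot| = 7.

7


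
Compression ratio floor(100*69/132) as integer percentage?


100*m/n = 100*69/132 ≈ 52.2727.
floor = 52.

52


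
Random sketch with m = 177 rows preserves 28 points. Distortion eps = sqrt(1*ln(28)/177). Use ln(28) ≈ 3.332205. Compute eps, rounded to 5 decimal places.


ln(28) ≈ 3.332205.
1*ln(N)/m ≈ 1*3.332205/177 ≈ 0.01882602.
eps = sqrt(0.01882602) ≈ 0.1372079 ≈ 0.13721.

0.13721


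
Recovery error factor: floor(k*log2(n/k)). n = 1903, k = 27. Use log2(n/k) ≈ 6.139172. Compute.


log2(n/k) = log2(1903/27) ≈ 6.139172.
k*log2(n/k) ≈ 27*6.139172 = 165.757644.
floor(165.757644) = 165.

165


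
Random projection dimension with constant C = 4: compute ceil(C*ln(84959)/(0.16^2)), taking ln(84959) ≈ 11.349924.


ln(84959) ≈ 11.349924.
eps^2 = 0.16^2 = 0.0256.
C*ln(N)/eps^2 ≈ 4*11.349924/0.0256 ≈ 1773.4256.
m = ceil(1773.4256) = 1774.

1774


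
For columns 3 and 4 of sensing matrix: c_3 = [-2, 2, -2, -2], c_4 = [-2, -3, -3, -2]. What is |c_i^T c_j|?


Inner product: -2*-2 + 2*-3 + -2*-3 + -2*-2
Products: [4, -6, 6, 4]
Sum = 8.
|dot| = 8.

8


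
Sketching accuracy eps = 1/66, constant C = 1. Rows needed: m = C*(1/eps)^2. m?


1/eps = 66.
(1/eps)^2 = 4356.
m = 1*4356 = 4356.

4356


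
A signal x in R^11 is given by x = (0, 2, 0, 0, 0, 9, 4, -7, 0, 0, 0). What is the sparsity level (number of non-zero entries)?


Non-zero positions: [1, 5, 6, 7].
Sparsity = 4.

4


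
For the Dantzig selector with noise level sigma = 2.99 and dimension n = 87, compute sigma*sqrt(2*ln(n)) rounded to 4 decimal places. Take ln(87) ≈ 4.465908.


ln(87) ≈ 4.465908.
2*ln(n) ≈ 8.931816.
sqrt(2*ln(n)) ≈ sqrt(8.931816) ≈ 2.988614.
threshold ≈ 2.99*2.988614 = 8.93595586 ≈ 8.9360.

8.9360


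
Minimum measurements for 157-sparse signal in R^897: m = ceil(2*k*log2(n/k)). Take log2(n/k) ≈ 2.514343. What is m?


log2(n/k) = log2(897/157) ≈ 2.514343.
2*k*log2(n/k) ≈ 2*157*2.514343 = 789.503702.
m = ceil(789.503702) = 790.

790


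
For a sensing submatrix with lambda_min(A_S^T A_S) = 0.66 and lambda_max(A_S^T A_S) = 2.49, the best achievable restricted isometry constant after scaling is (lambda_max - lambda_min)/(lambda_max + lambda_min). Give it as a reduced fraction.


lambda_max - lambda_min = 2.49 - 0.66 = 1.83.
lambda_max + lambda_min = 2.49 + 0.66 = 3.15.
delta = 1.83/3.15 = 183/315 = 61/105.

61/105


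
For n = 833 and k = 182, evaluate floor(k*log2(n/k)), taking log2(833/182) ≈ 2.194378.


log2(n/k) = log2(833/182) ≈ 2.194378.
k*log2(n/k) ≈ 182*2.194378 = 399.376796.
floor(399.376796) = 399.

399


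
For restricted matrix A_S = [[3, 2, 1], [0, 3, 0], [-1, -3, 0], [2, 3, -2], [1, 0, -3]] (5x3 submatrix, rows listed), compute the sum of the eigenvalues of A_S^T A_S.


Sum of eigenvalues of A_S^T A_S = trace(A_S^T A_S) = sum of squared column norms of A_S.
A_S^T A_S diagonal: [15, 31, 14].
trace = 15 + 31 + 14 = 60.

60


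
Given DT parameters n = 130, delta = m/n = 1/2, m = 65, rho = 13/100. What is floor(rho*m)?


m = 1/2*130 = 65.
rho = 13/100.
rho*m = 13/100*65 = 8.45.
k = floor(8.45) = 8.

8


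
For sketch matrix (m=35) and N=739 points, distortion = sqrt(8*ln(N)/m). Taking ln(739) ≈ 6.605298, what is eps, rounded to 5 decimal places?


ln(739) ≈ 6.605298.
8*ln(N)/m ≈ 8*6.605298/35 ≈ 1.5097824.
eps = sqrt(1.5097824) ≈ 1.228732 ≈ 1.22873.

1.22873


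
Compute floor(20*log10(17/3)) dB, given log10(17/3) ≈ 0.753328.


||x||/||e|| = 17/3.
log10(17/3) ≈ 0.753328.
20*log10(||x||/||e||) ≈ 20*0.753328 = 15.06656.
floor(15.06656) = 15.

15


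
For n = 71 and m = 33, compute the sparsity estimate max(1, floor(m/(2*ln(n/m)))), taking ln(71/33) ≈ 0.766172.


n/m = 71/33.
ln(n/m) ≈ 0.766172.
2*ln(n/m) ≈ 1.532344.
m/(2*ln(n/m)) ≈ 33/1.532344 ≈ 21.5356.
floor = 21.
k_max = max(1, 21) = 21.

21


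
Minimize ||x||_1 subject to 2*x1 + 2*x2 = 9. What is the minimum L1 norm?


Axis intercepts:
  x1 = 9/2, x2 = 0: L1 = 9/2
  x1 = 0, x2 = 9/2: L1 = 9/2
x* = (9/2, 0)
||x*||_1 = 9/2.

9/2


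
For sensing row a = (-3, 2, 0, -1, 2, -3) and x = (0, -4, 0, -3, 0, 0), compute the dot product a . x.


Non-zero terms: ['2*-4', '-1*-3']
Products: [-8, 3]
y = sum = -5.

-5


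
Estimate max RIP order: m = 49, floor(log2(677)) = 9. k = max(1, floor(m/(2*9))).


floor(log2(677)) = 9.
2*9 = 18.
m/(2*floor(log2(n))) = 49/18 ≈ 2.7222.
floor = 2.
k = max(1, 2) = 2.

2


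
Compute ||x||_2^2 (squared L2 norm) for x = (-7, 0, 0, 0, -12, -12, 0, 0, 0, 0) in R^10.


Non-zero entries: [(0, -7), (4, -12), (5, -12)]
Squares: [49, 144, 144]
||x||_2^2 = sum = 337.

337


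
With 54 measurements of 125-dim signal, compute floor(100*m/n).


100*m/n = 100*54/125 ≈ 43.2.
floor = 43.

43


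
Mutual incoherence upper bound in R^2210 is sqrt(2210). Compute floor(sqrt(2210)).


47^2 = 2209 <= 2210 < 2304 = 48^2, so 47 <= sqrt(2210) < 48.
floor(sqrt(2210)) = 47.

47


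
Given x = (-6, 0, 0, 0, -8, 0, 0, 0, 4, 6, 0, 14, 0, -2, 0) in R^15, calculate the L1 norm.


Non-zero entries: [(0, -6), (4, -8), (8, 4), (9, 6), (11, 14), (13, -2)]
Absolute values: [6, 8, 4, 6, 14, 2]
||x||_1 = sum = 40.

40


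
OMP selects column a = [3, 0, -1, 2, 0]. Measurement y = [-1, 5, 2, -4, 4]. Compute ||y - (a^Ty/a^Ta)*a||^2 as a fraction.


a^T a = 14.
a^T y = -13.
coeff = -13/14 = -13/14.
||r||^2 = 699/14.

699/14


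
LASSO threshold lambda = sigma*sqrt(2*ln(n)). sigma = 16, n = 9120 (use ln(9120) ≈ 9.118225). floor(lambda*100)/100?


ln(9120) ≈ 9.118225.
2*ln(n) ≈ 18.23645.
sqrt(2*ln(n)) ≈ sqrt(18.23645) ≈ 4.270416.
lambda ≈ 16*4.270416 = 68.326656.
floor(lambda*100)/100 = 68.32.

68.32


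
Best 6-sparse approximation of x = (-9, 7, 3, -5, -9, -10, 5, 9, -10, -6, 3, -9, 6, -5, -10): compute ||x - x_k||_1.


Sorted |x_i| descending: [10, 10, 10, 9, 9, 9, 9, 7, 6, 6, 5, 5, 5, 3, 3]
Keep top 6: [10, 10, 10, 9, 9, 9]
Tail entries: [9, 7, 6, 6, 5, 5, 5, 3, 3]
L1 error = sum of tail = 49.

49


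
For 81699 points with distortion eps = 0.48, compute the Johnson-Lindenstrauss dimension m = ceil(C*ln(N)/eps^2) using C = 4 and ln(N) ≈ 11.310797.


ln(81699) ≈ 11.310797.
eps^2 = 0.48^2 = 0.2304.
C*ln(N)/eps^2 ≈ 4*11.310797/0.2304 ≈ 196.368.
m = ceil(196.368) = 197.

197


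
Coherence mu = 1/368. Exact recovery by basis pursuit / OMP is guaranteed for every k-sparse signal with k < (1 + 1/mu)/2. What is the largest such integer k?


1/mu = 368.
1 + 1/mu = 369.
(1 + 1/mu)/2 = 184.5 is not an integer, so k_max = floor(184.5) = 184.

184


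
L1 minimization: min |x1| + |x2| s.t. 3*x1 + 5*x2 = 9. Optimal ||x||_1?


Axis intercepts:
  x1 = 3, x2 = 0: L1 = 3
  x1 = 0, x2 = 9/5: L1 = 9/5
x* = (0, 9/5)
||x*||_1 = 9/5.

9/5


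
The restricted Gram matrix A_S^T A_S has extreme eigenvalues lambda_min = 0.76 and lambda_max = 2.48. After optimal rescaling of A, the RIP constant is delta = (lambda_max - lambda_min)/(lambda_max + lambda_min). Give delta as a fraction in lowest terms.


lambda_max - lambda_min = 2.48 - 0.76 = 1.72.
lambda_max + lambda_min = 2.48 + 0.76 = 3.24.
delta = 1.72/3.24 = 172/324 = 43/81.

43/81


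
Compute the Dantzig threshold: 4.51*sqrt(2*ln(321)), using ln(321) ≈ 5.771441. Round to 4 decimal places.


ln(321) ≈ 5.771441.
2*ln(n) ≈ 11.542882.
sqrt(2*ln(n)) ≈ sqrt(11.542882) ≈ 3.397482.
threshold ≈ 4.51*3.397482 = 15.32264382 ≈ 15.3226.

15.3226


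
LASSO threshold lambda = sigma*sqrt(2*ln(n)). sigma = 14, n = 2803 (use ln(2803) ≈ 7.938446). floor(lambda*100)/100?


ln(2803) ≈ 7.938446.
2*ln(n) ≈ 15.876892.
sqrt(2*ln(n)) ≈ sqrt(15.876892) ≈ 3.984582.
lambda ≈ 14*3.984582 = 55.784148.
floor(lambda*100)/100 = 55.78.

55.78


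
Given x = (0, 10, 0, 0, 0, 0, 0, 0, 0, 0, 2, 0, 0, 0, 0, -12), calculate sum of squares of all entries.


Non-zero entries: [(1, 10), (10, 2), (15, -12)]
Squares: [100, 4, 144]
||x||_2^2 = sum = 248.

248


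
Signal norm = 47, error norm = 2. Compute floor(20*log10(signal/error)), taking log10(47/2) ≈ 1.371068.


||x||/||e|| = 47/2.
log10(47/2) ≈ 1.371068.
20*log10(||x||/||e||) ≈ 20*1.371068 = 27.42136.
floor(27.42136) = 27.

27


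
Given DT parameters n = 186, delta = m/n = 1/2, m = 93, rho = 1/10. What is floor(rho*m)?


m = 1/2*186 = 93.
rho = 1/10.
rho*m = 1/10*93 = 9.3.
k = floor(9.3) = 9.

9


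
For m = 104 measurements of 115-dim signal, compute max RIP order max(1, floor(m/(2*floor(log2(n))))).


floor(log2(115)) = 6.
2*6 = 12.
m/(2*floor(log2(n))) = 104/12 ≈ 8.6667.
floor = 8.
k = max(1, 8) = 8.

8


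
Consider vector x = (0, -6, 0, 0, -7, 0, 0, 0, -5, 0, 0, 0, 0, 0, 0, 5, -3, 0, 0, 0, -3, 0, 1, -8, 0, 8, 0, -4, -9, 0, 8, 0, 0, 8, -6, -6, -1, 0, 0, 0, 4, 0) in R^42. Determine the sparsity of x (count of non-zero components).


Non-zero positions: [1, 4, 8, 15, 16, 20, 22, 23, 25, 27, 28, 30, 33, 34, 35, 36, 40].
Sparsity = 17.

17


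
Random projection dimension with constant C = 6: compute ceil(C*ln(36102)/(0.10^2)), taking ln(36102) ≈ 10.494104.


ln(36102) ≈ 10.494104.
eps^2 = 0.10^2 = 0.01.
C*ln(N)/eps^2 ≈ 6*10.494104/0.01 ≈ 6296.4624.
m = ceil(6296.4624) = 6297.

6297


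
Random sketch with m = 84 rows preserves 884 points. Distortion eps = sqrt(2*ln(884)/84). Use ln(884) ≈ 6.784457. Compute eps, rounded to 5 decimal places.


ln(884) ≈ 6.784457.
2*ln(N)/m ≈ 2*6.784457/84 ≈ 0.16153469.
eps = sqrt(0.16153469) ≈ 0.4019138 ≈ 0.40191.

0.40191


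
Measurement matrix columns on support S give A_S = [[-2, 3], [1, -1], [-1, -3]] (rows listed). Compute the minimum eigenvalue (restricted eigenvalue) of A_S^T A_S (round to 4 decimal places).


A_S^T A_S = [[6, -4], [-4, 19]].
trace = 25.
det = 98.
disc = trace^2 - 4*det = 625 - 4*98 = 233.
sqrt(233) ≈ 15.264338.
lam_min = (25 - sqrt(233))/2 ≈ (25 - 15.264338)/2 = 4.867831 ≈ 4.8678.

4.8678


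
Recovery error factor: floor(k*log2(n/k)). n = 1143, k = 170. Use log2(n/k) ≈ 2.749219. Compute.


log2(n/k) = log2(1143/170) ≈ 2.749219.
k*log2(n/k) ≈ 170*2.749219 = 467.36723.
floor(467.36723) = 467.

467


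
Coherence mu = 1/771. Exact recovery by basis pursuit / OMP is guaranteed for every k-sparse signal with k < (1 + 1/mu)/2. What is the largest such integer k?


1/mu = 771.
1 + 1/mu = 772.
(1 + 1/mu)/2 = 386 is an integer and the inequality is strict, so k_max = 386 - 1 = 385.

385


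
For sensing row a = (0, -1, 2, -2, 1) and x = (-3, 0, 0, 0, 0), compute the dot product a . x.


Non-zero terms: ['0*-3']
Products: [0]
y = sum = 0.

0


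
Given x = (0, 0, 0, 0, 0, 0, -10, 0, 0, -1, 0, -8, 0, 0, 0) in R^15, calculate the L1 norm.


Non-zero entries: [(6, -10), (9, -1), (11, -8)]
Absolute values: [10, 1, 8]
||x||_1 = sum = 19.

19


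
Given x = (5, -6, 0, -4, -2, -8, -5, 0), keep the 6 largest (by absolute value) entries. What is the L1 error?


Sorted |x_i| descending: [8, 6, 5, 5, 4, 2, 0, 0]
Keep top 6: [8, 6, 5, 5, 4, 2]
Tail entries: [0, 0]
L1 error = sum of tail = 0.

0


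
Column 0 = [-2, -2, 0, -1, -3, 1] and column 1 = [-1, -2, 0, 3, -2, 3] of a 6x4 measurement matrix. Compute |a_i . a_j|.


Inner product: -2*-1 + -2*-2 + 0*0 + -1*3 + -3*-2 + 1*3
Products: [2, 4, 0, -3, 6, 3]
Sum = 12.
|dot| = 12.

12


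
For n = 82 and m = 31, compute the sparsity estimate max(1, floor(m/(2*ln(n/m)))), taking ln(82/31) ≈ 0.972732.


n/m = 82/31.
ln(n/m) ≈ 0.972732.
2*ln(n/m) ≈ 1.945464.
m/(2*ln(n/m)) ≈ 31/1.945464 ≈ 15.9345.
floor = 15.
k_max = max(1, 15) = 15.

15


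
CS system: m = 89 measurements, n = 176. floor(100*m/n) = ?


100*m/n = 100*89/176 ≈ 50.5682.
floor = 50.

50


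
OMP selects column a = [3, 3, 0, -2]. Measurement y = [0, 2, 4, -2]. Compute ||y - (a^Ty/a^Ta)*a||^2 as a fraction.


a^T a = 22.
a^T y = 10.
coeff = 10/22 = 5/11.
||r||^2 = 214/11.

214/11


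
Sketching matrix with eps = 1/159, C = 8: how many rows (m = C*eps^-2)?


1/eps = 159.
(1/eps)^2 = 25281.
m = 8*25281 = 202248.

202248


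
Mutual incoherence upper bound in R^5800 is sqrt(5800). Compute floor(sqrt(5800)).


76^2 = 5776 <= 5800 < 5929 = 77^2, so 76 <= sqrt(5800) < 77.
floor(sqrt(5800)) = 76.

76


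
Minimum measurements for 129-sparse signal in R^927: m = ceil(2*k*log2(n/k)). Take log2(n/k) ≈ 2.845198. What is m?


log2(n/k) = log2(927/129) ≈ 2.845198.
2*k*log2(n/k) ≈ 2*129*2.845198 = 734.061084.
m = ceil(734.061084) = 735.

735


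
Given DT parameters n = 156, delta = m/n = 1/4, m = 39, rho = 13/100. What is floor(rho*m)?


m = 1/4*156 = 39.
rho = 13/100.
rho*m = 13/100*39 = 5.07.
k = floor(5.07) = 5.

5


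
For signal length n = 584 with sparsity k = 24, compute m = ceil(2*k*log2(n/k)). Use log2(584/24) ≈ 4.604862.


log2(n/k) = log2(584/24) ≈ 4.604862.
2*k*log2(n/k) ≈ 2*24*4.604862 = 221.033376.
m = ceil(221.033376) = 222.

222


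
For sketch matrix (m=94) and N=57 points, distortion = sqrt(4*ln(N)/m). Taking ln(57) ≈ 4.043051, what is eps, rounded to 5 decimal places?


ln(57) ≈ 4.043051.
4*ln(N)/m ≈ 4*4.043051/94 ≈ 0.17204472.
eps = sqrt(0.17204472) ≈ 0.4147827 ≈ 0.41478.

0.41478


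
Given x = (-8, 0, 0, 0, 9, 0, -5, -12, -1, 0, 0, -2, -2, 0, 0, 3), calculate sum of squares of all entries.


Non-zero entries: [(0, -8), (4, 9), (6, -5), (7, -12), (8, -1), (11, -2), (12, -2), (15, 3)]
Squares: [64, 81, 25, 144, 1, 4, 4, 9]
||x||_2^2 = sum = 332.

332


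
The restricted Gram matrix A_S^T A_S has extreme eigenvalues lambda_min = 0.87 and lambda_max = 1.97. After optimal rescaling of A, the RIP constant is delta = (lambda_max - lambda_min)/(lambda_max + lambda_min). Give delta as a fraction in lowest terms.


lambda_max - lambda_min = 1.97 - 0.87 = 1.10.
lambda_max + lambda_min = 1.97 + 0.87 = 2.84.
delta = 1.10/2.84 = 110/284 = 55/142.

55/142


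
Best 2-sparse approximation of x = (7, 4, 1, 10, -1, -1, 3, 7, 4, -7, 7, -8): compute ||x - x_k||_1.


Sorted |x_i| descending: [10, 8, 7, 7, 7, 7, 4, 4, 3, 1, 1, 1]
Keep top 2: [10, 8]
Tail entries: [7, 7, 7, 7, 4, 4, 3, 1, 1, 1]
L1 error = sum of tail = 42.

42


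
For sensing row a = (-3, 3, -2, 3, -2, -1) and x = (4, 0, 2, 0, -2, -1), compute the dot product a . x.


Non-zero terms: ['-3*4', '-2*2', '-2*-2', '-1*-1']
Products: [-12, -4, 4, 1]
y = sum = -11.

-11


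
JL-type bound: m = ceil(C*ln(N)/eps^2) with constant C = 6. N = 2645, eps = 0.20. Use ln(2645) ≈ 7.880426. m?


ln(2645) ≈ 7.880426.
eps^2 = 0.20^2 = 0.04.
C*ln(N)/eps^2 ≈ 6*7.880426/0.04 ≈ 1182.0639.
m = ceil(1182.0639) = 1183.

1183
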